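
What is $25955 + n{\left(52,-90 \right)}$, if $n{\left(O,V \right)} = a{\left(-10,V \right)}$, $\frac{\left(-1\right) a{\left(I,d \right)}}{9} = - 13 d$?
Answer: $15425$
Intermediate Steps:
$a{\left(I,d \right)} = 117 d$ ($a{\left(I,d \right)} = - 9 \left(- 13 d\right) = 117 d$)
$n{\left(O,V \right)} = 117 V$
$25955 + n{\left(52,-90 \right)} = 25955 + 117 \left(-90\right) = 25955 - 10530 = 15425$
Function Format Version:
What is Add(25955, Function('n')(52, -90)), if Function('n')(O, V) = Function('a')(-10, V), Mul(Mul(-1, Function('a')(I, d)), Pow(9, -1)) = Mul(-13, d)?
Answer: 15425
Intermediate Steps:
Function('a')(I, d) = Mul(117, d) (Function('a')(I, d) = Mul(-9, Mul(-13, d)) = Mul(117, d))
Function('n')(O, V) = Mul(117, V)
Add(25955, Function('n')(52, -90)) = Add(25955, Mul(117, -90)) = Add(25955, -10530) = 15425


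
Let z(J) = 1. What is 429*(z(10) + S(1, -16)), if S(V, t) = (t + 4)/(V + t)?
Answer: 3861/5 ≈ 772.20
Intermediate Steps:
S(V, t) = (4 + t)/(V + t)
429*(z(10) + S(1, -16)) = 429*(1 + (4 - 16)/(1 - 16)) = 429*(1 - 12/(-15)) = 429*(1 - 1/15*(-12)) = 429*(1 + 4/5) = 429*(9/5) = 3861/5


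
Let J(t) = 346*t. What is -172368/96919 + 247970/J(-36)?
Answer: -688947901/31769028 ≈ -21.686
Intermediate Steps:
-172368/96919 + 247970/J(-36) = -172368/96919 + 247970/((346*(-36))) = -172368*1/96919 + 247970/(-12456) = -9072/5101 + 247970*(-1/12456) = -9072/5101 - 123985/6228 = -688947901/31769028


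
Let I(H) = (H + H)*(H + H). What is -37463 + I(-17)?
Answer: -36307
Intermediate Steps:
I(H) = 4*H² (I(H) = (2*H)*(2*H) = 4*H²)
-37463 + I(-17) = -37463 + 4*(-17)² = -37463 + 4*289 = -37463 + 1156 = -36307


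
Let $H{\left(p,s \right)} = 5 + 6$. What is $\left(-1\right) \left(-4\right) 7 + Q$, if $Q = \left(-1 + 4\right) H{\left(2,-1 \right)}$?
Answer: $61$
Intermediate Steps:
$H{\left(p,s \right)} = 11$
$Q = 33$ ($Q = \left(-1 + 4\right) 11 = 3 \cdot 11 = 33$)
$\left(-1\right) \left(-4\right) 7 + Q = \left(-1\right) \left(-4\right) 7 + 33 = 4 \cdot 7 + 33 = 28 + 33 = 61$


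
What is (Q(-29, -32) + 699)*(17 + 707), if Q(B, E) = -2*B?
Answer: 548068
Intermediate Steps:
(Q(-29, -32) + 699)*(17 + 707) = (-2*(-29) + 699)*(17 + 707) = (58 + 699)*724 = 757*724 = 548068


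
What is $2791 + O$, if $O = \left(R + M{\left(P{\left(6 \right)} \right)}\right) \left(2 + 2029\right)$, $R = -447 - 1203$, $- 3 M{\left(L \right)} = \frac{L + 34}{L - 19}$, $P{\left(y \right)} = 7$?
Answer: $- \frac{40152551}{12} \approx -3.346 \cdot 10^{6}$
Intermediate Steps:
$M{\left(L \right)} = - \frac{34 + L}{3 \left(-19 + L\right)}$ ($M{\left(L \right)} = - \frac{\left(L + 34\right) \frac{1}{L - 19}}{3} = - \frac{\left(34 + L\right) \frac{1}{-19 + L}}{3} = - \frac{\frac{1}{-19 + L} \left(34 + L\right)}{3} = - \frac{34 + L}{3 \left(-19 + L\right)}$)
$R = -1650$
$O = - \frac{40186043}{12}$ ($O = \left(-1650 + \frac{-34 - 7}{3 \left(-19 + 7\right)}\right) \left(2 + 2029\right) = \left(-1650 + \frac{-34 - 7}{3 \left(-12\right)}\right) 2031 = \left(-1650 + \frac{1}{3} \left(- \frac{1}{12}\right) \left(-41\right)\right) 2031 = \left(-1650 + \frac{41}{36}\right) 2031 = \left(- \frac{59359}{36}\right) 2031 = - \frac{40186043}{12} \approx -3.3488 \cdot 10^{6}$)
$2791 + O = 2791 - \frac{40186043}{12} = - \frac{40152551}{12}$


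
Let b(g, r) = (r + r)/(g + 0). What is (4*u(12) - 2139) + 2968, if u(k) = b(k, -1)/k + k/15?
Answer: 74893/90 ≈ 832.14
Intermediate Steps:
b(g, r) = 2*r/g (b(g, r) = (2*r)/g = 2*r/g)
u(k) = -2/k² + k/15 (u(k) = (2*(-1)/k)/k + k/15 = (-2/k)/k + k*(1/15) = -2/k² + k/15)
(4*u(12) - 2139) + 2968 = (4*(-2/12² + (1/15)*12) - 2139) + 2968 = (4*(-2*1/144 + ⅘) - 2139) + 2968 = (4*(-1/72 + ⅘) - 2139) + 2968 = (4*(283/360) - 2139) + 2968 = (283/90 - 2139) + 2968 = -192227/90 + 2968 = 74893/90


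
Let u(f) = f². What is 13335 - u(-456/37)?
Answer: 18047679/1369 ≈ 13183.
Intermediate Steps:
13335 - u(-456/37) = 13335 - (-456/37)² = 13335 - 1*207936/1369 = 13335 - 207936/1369 = 18047679/1369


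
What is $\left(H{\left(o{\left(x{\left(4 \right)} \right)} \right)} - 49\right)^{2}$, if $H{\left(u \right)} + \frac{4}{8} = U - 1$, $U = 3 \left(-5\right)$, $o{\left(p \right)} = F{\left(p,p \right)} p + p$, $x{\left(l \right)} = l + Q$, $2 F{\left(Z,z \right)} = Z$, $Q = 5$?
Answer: $\frac{17161}{4} \approx 4290.3$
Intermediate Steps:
$F{\left(Z,z \right)} = \frac{Z}{2}$
$x{\left(l \right)} = 5 + l$ ($x{\left(l \right)} = l + 5 = 5 + l$)
$o{\left(p \right)} = p + \frac{p^{2}}{2}$ ($o{\left(p \right)} = \frac{p}{2} p + p = \frac{p^{2}}{2} + p = p + \frac{p^{2}}{2}$)
$U = -15$
$H{\left(u \right)} = - \frac{33}{2}$ ($H{\left(u \right)} = - \frac{1}{2} - 16 = - \frac{33}{2}$)
$\left(H{\left(o{\left(x{\left(4 \right)} \right)} \right)} - 49\right)^{2} = \left(- \frac{33}{2} - 49\right)^{2} = \left(- \frac{131}{2}\right)^{2} = \frac{17161}{4}$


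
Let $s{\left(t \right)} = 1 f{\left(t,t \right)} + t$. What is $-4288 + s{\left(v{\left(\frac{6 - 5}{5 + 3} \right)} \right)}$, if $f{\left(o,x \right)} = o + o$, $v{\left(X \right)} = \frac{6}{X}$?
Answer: $-4144$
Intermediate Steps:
$f{\left(o,x \right)} = 2 o$
$s{\left(t \right)} = 3 t$ ($s{\left(t \right)} = 1 \cdot 2 t + t = 2 t + t = 3 t$)
$-4288 + s{\left(v{\left(\frac{6 - 5}{5 + 3} \right)} \right)} = -4288 + 3 \frac{6}{\left(6 - 5\right) \frac{1}{5 + 3}} = -4288 + 3 \frac{6}{1 \cdot \frac{1}{8}} = -4288 + 3 \cdot 6 \frac{1}{\frac{1}{8}} = -4288 + 3 \cdot 6 \cdot 8 = -4288 + 3 \cdot 48 = -4288 + 144 = -4144$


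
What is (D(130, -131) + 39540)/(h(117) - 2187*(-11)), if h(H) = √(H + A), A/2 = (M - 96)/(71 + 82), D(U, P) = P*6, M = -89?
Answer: 71321330817/44273543783 - 58131*√298027/44273543783 ≈ 1.6102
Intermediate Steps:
D(U, P) = 6*P
A = -370/153 (A = 2*((-89 - 96)/(71 + 82)) = 2*(-185/153) = -370/153 ≈ -2.4183)
h(H) = √(-370/153 + H) (h(H) = √(H - 370/153) = √(-370/153 + H))
(D(130, -131) + 39540)/(h(117) - 2187*(-11)) = (6*(-131) + 39540)/(√(-6290 + 2601*117)/51 - 2187*(-11)) = (-786 + 39540)/(√(-6290 + 304317)/51 + 24057) = 38754/(√298027/51 + 24057) = 38754/(24057 + √298027/51)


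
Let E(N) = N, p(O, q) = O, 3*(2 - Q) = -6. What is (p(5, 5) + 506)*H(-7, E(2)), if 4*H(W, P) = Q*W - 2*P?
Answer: -4088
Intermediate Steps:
Q = 4 (Q = 2 - 1/3*(-6) = 2 + 2 = 4)
H(W, P) = W - P/2 (H(W, P) = (4*W - 2*P)/4 = (-2*P + 4*W)/4 = W - P/2)
(p(5, 5) + 506)*H(-7, E(2)) = (5 + 506)*(-7 - 1/2*2) = 511*(-7 - 1) = 511*(-8) = -4088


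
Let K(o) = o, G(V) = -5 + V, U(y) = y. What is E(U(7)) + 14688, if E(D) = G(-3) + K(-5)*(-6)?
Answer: 14710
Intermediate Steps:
E(D) = 22 (E(D) = (-5 - 3) - 5*(-6) = -8 + 30 = 22)
E(U(7)) + 14688 = 22 + 14688 = 14710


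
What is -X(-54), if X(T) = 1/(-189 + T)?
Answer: 1/243 ≈ 0.0041152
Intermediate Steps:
-X(-54) = -1/(-189 - 54) = -1/(-243) = -1*(-1/243) = 1/243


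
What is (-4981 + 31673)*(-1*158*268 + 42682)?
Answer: 9021896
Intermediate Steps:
(-4981 + 31673)*(-1*158*268 + 42682) = 26692*(-158*268 + 42682) = 26692*(-42344 + 42682) = 26692*338 = 9021896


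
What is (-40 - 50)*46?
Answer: -4140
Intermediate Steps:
(-40 - 50)*46 = -90*46 = -4140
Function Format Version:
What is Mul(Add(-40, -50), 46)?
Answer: -4140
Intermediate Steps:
Mul(Add(-40, -50), 46) = Mul(-90, 46) = -4140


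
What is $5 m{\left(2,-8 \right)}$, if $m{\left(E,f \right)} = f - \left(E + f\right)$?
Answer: $-10$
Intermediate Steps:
$m{\left(E,f \right)} = - E$ ($m{\left(E,f \right)} = f - \left(E + f\right) = - E$)
$5 m{\left(2,-8 \right)} = 5 \left(\left(-1\right) 2\right) = 5 \left(-2\right) = -10$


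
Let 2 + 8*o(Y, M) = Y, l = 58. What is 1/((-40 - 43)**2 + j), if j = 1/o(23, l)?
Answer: 21/144677 ≈ 0.00014515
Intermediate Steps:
o(Y, M) = -1/4 + Y/8
j = 8/21 (j = 1/(-1/4 + (1/8)*23) = 1/(-1/4 + 23/8) = 1/(21/8) = 8/21 ≈ 0.38095)
1/((-40 - 43)**2 + j) = 1/((-40 - 43)**2 + 8/21) = 1/((-83)**2 + 8/21) = 1/(6889 + 8/21) = 1/(144677/21) = 21/144677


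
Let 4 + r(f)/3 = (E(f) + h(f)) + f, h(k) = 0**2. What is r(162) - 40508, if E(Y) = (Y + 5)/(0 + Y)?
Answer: -2161669/54 ≈ -40031.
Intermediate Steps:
h(k) = 0
E(Y) = (5 + Y)/Y
r(f) = -12 + 3*f + 3*(5 + f)/f (r(f) = -12 + 3*(((5 + f)/f + 0) + f) = -12 + 3*((5 + f)/f + f) = -12 + 3*(f + (5 + f)/f) = -12 + (3*f + 3*(5 + f)/f) = -12 + 3*f + 3*(5 + f)/f)
r(162) - 40508 = (-9 + 3*162 + 15/162) - 40508 = (-9 + 486 + 15*(1/162)) - 40508 = (-9 + 486 + 5/54) - 40508 = 25763/54 - 40508 = -2161669/54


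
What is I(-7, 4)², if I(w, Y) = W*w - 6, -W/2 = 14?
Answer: 36100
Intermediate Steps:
W = -28 (W = -2*14 = -28)
I(w, Y) = -6 - 28*w (I(w, Y) = -28*w - 6 = -6 - 28*w)
I(-7, 4)² = (-6 - 28*(-7))² = (-6 + 196)² = 190² = 36100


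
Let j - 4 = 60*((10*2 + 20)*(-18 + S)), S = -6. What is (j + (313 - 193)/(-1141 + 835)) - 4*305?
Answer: -2999636/51 ≈ -58816.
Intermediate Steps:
j = -57596 (j = 4 + 60*((10*2 + 20)*(-18 - 6)) = 4 + 60*((20 + 20)*(-24)) = 4 + 60*(40*(-24)) = 4 + 60*(-960) = 4 - 57600 = -57596)
(j + (313 - 193)/(-1141 + 835)) - 4*305 = (-57596 + (313 - 193)/(-1141 + 835)) - 4*305 = (-57596 + 120/(-306)) - 1220 = (-57596 + 120*(-1/306)) - 1220 = (-57596 - 20/51) - 1220 = -2937416/51 - 1220 = -2999636/51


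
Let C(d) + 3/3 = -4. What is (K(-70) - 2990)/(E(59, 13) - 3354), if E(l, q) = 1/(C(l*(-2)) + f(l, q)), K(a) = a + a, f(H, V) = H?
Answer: 33804/36223 ≈ 0.93322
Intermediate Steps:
C(d) = -5 (C(d) = -1 - 4 = -5)
K(a) = 2*a
E(l, q) = 1/(-5 + l)
(K(-70) - 2990)/(E(59, 13) - 3354) = (2*(-70) - 2990)/(1/(-5 + 59) - 3354) = (-140 - 2990)/(1/54 - 3354) = -3130/(1/54 - 3354) = -3130/(-181115/54) = -3130*(-54/181115) = 33804/36223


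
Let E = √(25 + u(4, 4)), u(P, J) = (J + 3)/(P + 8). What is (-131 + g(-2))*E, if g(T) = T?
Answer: -133*√921/6 ≈ -672.71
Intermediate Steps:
u(P, J) = (3 + J)/(8 + P)
E = √921/6 (E = √(25 + (3 + 4)/(8 + 4)) = √(25 + 7/12) = √(307/12) = √921/6 ≈ 5.0580)
(-131 + g(-2))*E = (-131 - 2)*(√921/6) = -133*√921/6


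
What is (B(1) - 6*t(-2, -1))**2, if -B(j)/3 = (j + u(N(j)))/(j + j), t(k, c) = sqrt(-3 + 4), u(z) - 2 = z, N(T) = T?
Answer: 144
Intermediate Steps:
u(z) = 2 + z
t(k, c) = 1 (t(k, c) = sqrt(1) = 1)
B(j) = -3*(2 + 2*j)/(2*j) (B(j) = -3*(j + (2 + j))/(j + j) = -3*(2 + 2*j)/(2*j))
(B(1) - 6*t(-2, -1))**2 = ((-3 - 3/1) - 6*1)**2 = ((-3 - 3*1) - 6)**2 = ((-3 - 3) - 6)**2 = (-6 - 6)**2 = (-12)**2 = 144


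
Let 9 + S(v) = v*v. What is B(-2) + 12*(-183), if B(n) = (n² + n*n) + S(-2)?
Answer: -2193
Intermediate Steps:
S(v) = -9 + v² (S(v) = -9 + v*v = -9 + v²)
B(n) = -5 + 2*n² (B(n) = (n² + n*n) + (-9 + (-2)²) = (n² + n²) + (-9 + 4) = 2*n² - 5 = -5 + 2*n²)
B(-2) + 12*(-183) = (-5 + 2*(-2)²) + 12*(-183) = (-5 + 2*4) - 2196 = (-5 + 8) - 2196 = 3 - 2196 = -2193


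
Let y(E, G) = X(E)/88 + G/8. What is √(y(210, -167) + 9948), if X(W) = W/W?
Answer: √4804734/22 ≈ 99.635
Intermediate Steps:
X(W) = 1
y(E, G) = 1/88 + G/8
√(y(210, -167) + 9948) = √((1/88 + (⅛)*(-167)) + 9948) = √((1/88 - 167/8) + 9948) = √(-459/22 + 9948) = √(218397/22) = √4804734/22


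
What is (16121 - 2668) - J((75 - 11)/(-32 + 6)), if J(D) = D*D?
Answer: 2272533/169 ≈ 13447.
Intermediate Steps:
J(D) = D²
(16121 - 2668) - J((75 - 11)/(-32 + 6)) = (16121 - 2668) - ((75 - 11)/(-32 + 6))² = 13453 - (64/(-26))² = 13453 - (64*(-1/26))² = 13453 - (-32/13)² = 13453 - 1*1024/169 = 13453 - 1024/169 = 2272533/169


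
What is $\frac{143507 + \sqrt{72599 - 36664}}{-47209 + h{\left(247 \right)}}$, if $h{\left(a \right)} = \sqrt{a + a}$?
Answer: $- \frac{6774821963}{2228689187} - \frac{143507 \sqrt{494}}{2228689187} - \frac{47209 \sqrt{35935}}{2228689187} - \frac{\sqrt{17751890}}{2228689187} \approx -3.0453$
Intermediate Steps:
$h{\left(a \right)} = \sqrt{2} \sqrt{a}$ ($h{\left(a \right)} = \sqrt{2 a} = \sqrt{2} \sqrt{a}$)
$\frac{143507 + \sqrt{72599 - 36664}}{-47209 + h{\left(247 \right)}} = \frac{143507 + \sqrt{72599 - 36664}}{-47209 + \sqrt{2} \sqrt{247}} = \frac{143507 + \sqrt{35935}}{-47209 + \sqrt{494}}$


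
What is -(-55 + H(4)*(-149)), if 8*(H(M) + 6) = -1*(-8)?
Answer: -690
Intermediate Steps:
H(M) = -5 (H(M) = -6 + (-1*(-8))/8 = -6 + (1/8)*8 = -6 + 1 = -5)
-(-55 + H(4)*(-149)) = -(-55 - 5*(-149)) = -(-55 + 745) = -1*690 = -690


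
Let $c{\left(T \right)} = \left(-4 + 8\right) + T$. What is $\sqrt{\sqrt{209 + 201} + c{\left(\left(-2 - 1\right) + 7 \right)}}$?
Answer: $\sqrt{8 + \sqrt{410}} \approx 5.3149$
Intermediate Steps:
$c{\left(T \right)} = 4 + T$
$\sqrt{\sqrt{209 + 201} + c{\left(\left(-2 - 1\right) + 7 \right)}} = \sqrt{\sqrt{209 + 201} + \left(4 + \left(\left(-2 - 1\right) + 7\right)\right)} = \sqrt{\sqrt{410} + \left(4 + \left(-3 + 7\right)\right)} = \sqrt{\sqrt{410} + \left(4 + 4\right)} = \sqrt{\sqrt{410} + 8} = \sqrt{8 + \sqrt{410}}$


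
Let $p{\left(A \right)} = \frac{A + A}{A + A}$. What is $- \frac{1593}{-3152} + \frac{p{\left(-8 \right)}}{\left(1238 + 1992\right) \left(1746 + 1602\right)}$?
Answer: $\frac{2153346109}{4260731760} \approx 0.50539$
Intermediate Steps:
$p{\left(A \right)} = 1$ ($p{\left(A \right)} = \frac{2 A}{2 A} = 2 A \frac{1}{2 A} = 1$)
$- \frac{1593}{-3152} + \frac{p{\left(-8 \right)}}{\left(1238 + 1992\right) \left(1746 + 1602\right)} = - \frac{1593}{-3152} + 1 \frac{1}{\left(1238 + 1992\right) \left(1746 + 1602\right)} = \left(-1593\right) \left(- \frac{1}{3152}\right) + 1 \frac{1}{3230 \cdot 3348} = \frac{1593}{3152} + 1 \cdot \frac{1}{10814040} = \frac{1593}{3152} + \frac{1}{10814040} = \frac{2153346109}{4260731760}$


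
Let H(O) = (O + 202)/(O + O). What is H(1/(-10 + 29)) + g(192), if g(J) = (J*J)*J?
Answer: 14159615/2 ≈ 7.0798e+6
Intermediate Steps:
g(J) = J³ (g(J) = J²*J = J³)
H(O) = (202 + O)/(2*O) (H(O) = (202 + O)/((2*O)) = (202 + O)*(1/(2*O)) = (202 + O)/(2*O))
H(1/(-10 + 29)) + g(192) = (202 + 1/(-10 + 29))/(2*(1/(-10 + 29))) + 192³ = (202 + 1/19)/(2*(1/19)) + 7077888 = (½)*19*(3839/19) + 7077888 = 3839/2 + 7077888 = 14159615/2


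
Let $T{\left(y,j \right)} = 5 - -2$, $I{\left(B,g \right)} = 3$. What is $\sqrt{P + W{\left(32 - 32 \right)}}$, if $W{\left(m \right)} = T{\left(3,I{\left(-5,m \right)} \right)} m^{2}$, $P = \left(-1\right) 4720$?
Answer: $4 i \sqrt{295} \approx 68.702 i$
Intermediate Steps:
$P = -4720$
$T{\left(y,j \right)} = 7$ ($T{\left(y,j \right)} = 5 + 2 = 7$)
$W{\left(m \right)} = 7 m^{2}$
$\sqrt{P + W{\left(32 - 32 \right)}} = \sqrt{-4720 + 7 \left(32 - 32\right)^{2}} = \sqrt{-4720 + 7 \cdot 0^{2}} = \sqrt{-4720 + 7 \cdot 0} = \sqrt{-4720 + 0} = \sqrt{-4720} = 4 i \sqrt{295}$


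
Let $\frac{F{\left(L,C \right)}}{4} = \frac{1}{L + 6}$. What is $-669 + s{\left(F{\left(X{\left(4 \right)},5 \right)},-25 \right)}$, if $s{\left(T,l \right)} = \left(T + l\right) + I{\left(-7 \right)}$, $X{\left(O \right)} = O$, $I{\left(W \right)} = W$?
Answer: $- \frac{3503}{5} \approx -700.6$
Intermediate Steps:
$F{\left(L,C \right)} = \frac{4}{6 + L}$ ($F{\left(L,C \right)} = \frac{4}{L + 6} = \frac{4}{6 + L}$)
$s{\left(T,l \right)} = -7 + T + l$ ($s{\left(T,l \right)} = \left(T + l\right) - 7 = -7 + T + l$)
$-669 + s{\left(F{\left(X{\left(4 \right)},5 \right)},-25 \right)} = -669 - \left(32 - \frac{4}{6 + 4}\right) = -669 - \left(32 - \frac{2}{5}\right) = -669 - \frac{158}{5} = - \frac{3503}{5}$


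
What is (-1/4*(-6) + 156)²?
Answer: 99225/4 ≈ 24806.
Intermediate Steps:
(-1/4*(-6) + 156)² = (-1*¼*(-6) + 156)² = (-¼*(-6) + 156)² = (3/2 + 156)² = (315/2)² = 99225/4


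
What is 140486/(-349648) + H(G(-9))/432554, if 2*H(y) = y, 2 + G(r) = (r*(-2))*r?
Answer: -15199113095/37810410248 ≈ -0.40198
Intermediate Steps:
G(r) = -2 - 2*r² (G(r) = -2 + (r*(-2))*r = -2 + (-2*r)*r = -2 - 2*r²)
H(y) = y/2
140486/(-349648) + H(G(-9))/432554 = 140486/(-349648) + ((-2 - 2*(-9)²)/2)/432554 = 140486*(-1/349648) + ((-2 - 2*81)/2)*(1/432554) = -70243/174824 + ((-2 - 162)/2)*(1/432554) = -70243/174824 + ((½)*(-164))*(1/432554) = -70243/174824 - 82*1/432554 = -70243/174824 - 41/216277 = -15199113095/37810410248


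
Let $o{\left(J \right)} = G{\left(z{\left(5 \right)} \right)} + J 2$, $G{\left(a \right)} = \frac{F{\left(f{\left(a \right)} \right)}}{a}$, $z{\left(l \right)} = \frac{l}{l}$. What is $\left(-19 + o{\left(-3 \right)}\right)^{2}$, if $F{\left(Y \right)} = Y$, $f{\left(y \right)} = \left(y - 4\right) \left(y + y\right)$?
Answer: $961$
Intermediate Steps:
$f{\left(y \right)} = 2 y \left(-4 + y\right)$ ($f{\left(y \right)} = \left(-4 + y\right) 2 y = 2 y \left(-4 + y\right)$)
$z{\left(l \right)} = 1$
$G{\left(a \right)} = -8 + 2 a$ ($G{\left(a \right)} = \frac{2 a \left(-4 + a\right)}{a} = -8 + 2 a$)
$o{\left(J \right)} = -6 + 2 J$ ($o{\left(J \right)} = \left(-8 + 2 \cdot 1\right) + J 2 = \left(-8 + 2\right) + 2 J = -6 + 2 J$)
$\left(-19 + o{\left(-3 \right)}\right)^{2} = \left(-19 + \left(-6 + 2 \left(-3\right)\right)\right)^{2} = \left(-19 - 12\right)^{2} = \left(-31\right)^{2} = 961$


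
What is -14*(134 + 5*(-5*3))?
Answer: -826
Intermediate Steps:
-14*(134 + 5*(-5*3)) = -14*(134 + 5*(-15)) = -14*(134 - 75) = -14*59 = -826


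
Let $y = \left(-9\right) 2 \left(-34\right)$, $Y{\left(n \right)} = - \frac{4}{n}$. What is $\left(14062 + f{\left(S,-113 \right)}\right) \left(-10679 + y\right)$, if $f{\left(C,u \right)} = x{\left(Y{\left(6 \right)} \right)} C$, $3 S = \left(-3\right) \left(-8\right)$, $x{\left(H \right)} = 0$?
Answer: $-141562154$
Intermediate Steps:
$S = 8$ ($S = \frac{\left(-3\right) \left(-8\right)}{3} = \frac{1}{3} \cdot 24 = 8$)
$f{\left(C,u \right)} = 0$ ($f{\left(C,u \right)} = 0 C = 0$)
$y = 612$ ($y = \left(-18\right) \left(-34\right) = 612$)
$\left(14062 + f{\left(S,-113 \right)}\right) \left(-10679 + y\right) = \left(14062 + 0\right) \left(-10679 + 612\right) = 14062 \left(-10067\right) = -141562154$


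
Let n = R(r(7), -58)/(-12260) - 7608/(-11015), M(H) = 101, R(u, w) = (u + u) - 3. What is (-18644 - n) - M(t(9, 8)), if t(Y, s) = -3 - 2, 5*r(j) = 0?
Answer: -101259648505/5401756 ≈ -18746.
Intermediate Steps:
r(j) = 0 (r(j) = (⅕)*0 = 0)
R(u, w) = -3 + 2*u (R(u, w) = 2*u - 3 = -3 + 2*u)
t(Y, s) = -5
n = 3732285/5401756 (n = (-3 + 2*0)/(-12260) - 7608/(-11015) = (-3 + 0)*(-1/12260) - 7608*(-1/11015) = -3*(-1/12260) + 7608/11015 = 3/12260 + 7608/11015 = 3732285/5401756 ≈ 0.69094)
(-18644 - n) - M(t(9, 8)) = (-18644 - 1*3732285/5401756) - 1*101 = (-18644 - 3732285/5401756) - 101 = -100714071149/5401756 - 101 = -101259648505/5401756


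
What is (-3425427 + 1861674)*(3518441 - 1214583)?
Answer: -3602664859074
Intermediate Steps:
(-3425427 + 1861674)*(3518441 - 1214583) = -1563753*2303858 = -3602664859074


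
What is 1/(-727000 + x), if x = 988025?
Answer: 1/261025 ≈ 3.8311e-6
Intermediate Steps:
1/(-727000 + x) = 1/(-727000 + 988025) = 1/261025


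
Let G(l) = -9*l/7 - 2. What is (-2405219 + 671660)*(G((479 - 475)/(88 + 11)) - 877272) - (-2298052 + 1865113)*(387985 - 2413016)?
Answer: 49595040272625/77 ≈ 6.4409e+11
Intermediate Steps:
G(l) = -2 - 9*l/7 (G(l) = -9*l/7 - 2 = -2 - 9*l/7)
(-2405219 + 671660)*(G((479 - 475)/(88 + 11)) - 877272) - (-2298052 + 1865113)*(387985 - 2413016) = (-2405219 + 671660)*((-2 - 9*(479 - 475)/(7*(88 + 11))) - 877272) - (-2298052 + 1865113)*(387985 - 2413016) = -1733559*((-2 - 36/(7*99)) - 877272) - (-432939)*(-2025031) = -1733559*((-2 - 36/(7*99)) - 877272) - 1*876714896109 = -1733559*((-2 - 9/7*4/99) - 877272) - 876714896109 = -1733559*((-2 - 4/77) - 877272) - 876714896109 = -1733559*(-158/77 - 877272) - 876714896109 = -1733559*(-67550102/77) - 876714896109 = 117102087273018/77 - 876714896109 = 49595040272625/77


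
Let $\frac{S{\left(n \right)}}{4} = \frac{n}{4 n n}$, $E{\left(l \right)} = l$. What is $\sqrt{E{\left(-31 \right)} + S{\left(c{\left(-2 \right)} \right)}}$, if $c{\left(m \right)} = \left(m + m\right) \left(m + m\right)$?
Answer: $\frac{3 i \sqrt{55}}{4} \approx 5.5621 i$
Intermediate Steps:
$c{\left(m \right)} = 4 m^{2}$ ($c{\left(m \right)} = 2 m 2 m = 4 m^{2}$)
$S{\left(n \right)} = \frac{1}{n}$ ($S{\left(n \right)} = 4 \frac{n}{4 n n} = 4 \frac{n}{4 n^{2}} = 4 n \frac{1}{4 n^{2}} = 4 \frac{1}{4 n} = \frac{1}{n}$)
$\sqrt{E{\left(-31 \right)} + S{\left(c{\left(-2 \right)} \right)}} = \sqrt{-31 + \frac{1}{4 \left(-2\right)^{2}}} = \sqrt{-31 + \frac{1}{4 \cdot 4}} = \sqrt{-31 + \frac{1}{16}} = \sqrt{- \frac{495}{16}} = \frac{3 i \sqrt{55}}{4}$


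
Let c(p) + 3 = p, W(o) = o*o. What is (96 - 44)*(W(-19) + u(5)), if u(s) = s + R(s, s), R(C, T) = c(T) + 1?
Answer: 19188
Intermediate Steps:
W(o) = o²
c(p) = -3 + p
R(C, T) = -2 + T (R(C, T) = (-3 + T) + 1 = -2 + T)
u(s) = -2 + 2*s (u(s) = s + (-2 + s) = -2 + 2*s)
(96 - 44)*(W(-19) + u(5)) = (96 - 44)*((-19)² + (-2 + 2*5)) = 52*(361 + (-2 + 10)) = 52*(361 + 8) = 52*369 = 19188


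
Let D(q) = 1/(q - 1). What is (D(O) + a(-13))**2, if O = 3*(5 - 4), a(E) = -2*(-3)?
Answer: 169/4 ≈ 42.250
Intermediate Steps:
a(E) = 6
O = 3 (O = 3*1 = 3)
D(q) = 1/(-1 + q)
(D(O) + a(-13))**2 = (1/(-1 + 3) + 6)**2 = (1/2 + 6)**2 = (13/2)**2 = 169/4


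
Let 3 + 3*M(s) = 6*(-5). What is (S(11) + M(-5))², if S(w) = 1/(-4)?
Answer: 2025/16 ≈ 126.56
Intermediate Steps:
M(s) = -11 (M(s) = -1 + (6*(-5))/3 = -1 + (⅓)*(-30) = -1 - 10 = -11)
S(w) = -¼
(S(11) + M(-5))² = (-¼ - 11)² = (-45/4)² = 2025/16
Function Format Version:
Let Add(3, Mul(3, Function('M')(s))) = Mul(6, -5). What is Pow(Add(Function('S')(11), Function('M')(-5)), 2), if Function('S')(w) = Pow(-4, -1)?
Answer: Rational(2025, 16) ≈ 126.56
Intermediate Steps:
Function('M')(s) = -11 (Function('M')(s) = Add(-1, Mul(Rational(1, 3), Mul(6, -5))) = Add(-1, Mul(Rational(1, 3), -30)) = Add(-1, -10) = -11)
Function('S')(w) = Rational(-1, 4)
Pow(Add(Function('S')(11), Function('M')(-5)), 2) = Pow(Add(Rational(-1, 4), -11), 2) = Pow(Rational(-45, 4), 2) = Rational(2025, 16)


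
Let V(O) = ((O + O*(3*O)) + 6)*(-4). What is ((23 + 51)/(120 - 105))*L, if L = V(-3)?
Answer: -592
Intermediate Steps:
V(O) = -24 - 12*O² - 4*O (V(O) = ((O + 3*O²) + 6)*(-4) = (6 + O + 3*O²)*(-4) = -24 - 12*O² - 4*O)
L = -120 (L = -24 - 12*(-3)² - 4*(-3) = -24 - 12*9 + 12 = -24 - 108 + 12 = -120)
((23 + 51)/(120 - 105))*L = ((23 + 51)/(120 - 105))*(-120) = (74/15)*(-120) = -592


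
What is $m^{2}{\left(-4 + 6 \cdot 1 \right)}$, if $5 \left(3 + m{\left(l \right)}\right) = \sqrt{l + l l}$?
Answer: $\frac{\left(15 - \sqrt{6}\right)^{2}}{25} \approx 6.3006$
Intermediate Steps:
$m{\left(l \right)} = -3 + \frac{\sqrt{l + l^{2}}}{5}$ ($m{\left(l \right)} = -3 + \frac{\sqrt{l + l l}}{5} = -3 + \frac{\sqrt{l + l^{2}}}{5}$)
$m^{2}{\left(-4 + 6 \cdot 1 \right)} = \left(-3 + \frac{\sqrt{\left(-4 + 6 \cdot 1\right) \left(1 + \left(-4 + 6 \cdot 1\right)\right)}}{5}\right)^{2} = \left(-3 + \frac{\sqrt{\left(-4 + 6\right) \left(1 + \left(-4 + 6\right)\right)}}{5}\right)^{2} = \left(-3 + \frac{\sqrt{2 \left(1 + 2\right)}}{5}\right)^{2} = \left(-3 + \frac{\sqrt{2 \cdot 3}}{5}\right)^{2} = \left(-3 + \frac{\sqrt{6}}{5}\right)^{2}$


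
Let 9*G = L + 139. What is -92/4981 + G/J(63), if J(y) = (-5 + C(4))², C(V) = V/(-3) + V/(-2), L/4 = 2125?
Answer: 42973359/3113125 ≈ 13.804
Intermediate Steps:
L = 8500 (L = 4*2125 = 8500)
C(V) = -5*V/6 (C(V) = V*(-⅓) + V*(-½) = -V/3 - V/2 = -5*V/6)
G = 8639/9 (G = (8500 + 139)/9 = (⅑)*8639 = 8639/9 ≈ 959.89)
J(y) = 625/9 (J(y) = (-5 - ⅚*4)² = (-5 - 10/3)² = (-25/3)² = 625/9)
-92/4981 + G/J(63) = -92/4981 + 8639/(9*(625/9)) = -92*1/4981 + (8639/9)*(9/625) = -92/4981 + 8639/625 = 42973359/3113125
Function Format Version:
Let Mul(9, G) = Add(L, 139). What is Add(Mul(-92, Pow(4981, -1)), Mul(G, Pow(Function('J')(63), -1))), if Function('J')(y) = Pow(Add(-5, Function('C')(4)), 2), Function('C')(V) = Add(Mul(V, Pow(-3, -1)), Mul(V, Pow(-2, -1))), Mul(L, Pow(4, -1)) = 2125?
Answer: Rational(42973359, 3113125) ≈ 13.804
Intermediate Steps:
L = 8500 (L = Mul(4, 2125) = 8500)
Function('C')(V) = Mul(Rational(-5, 6), V) (Function('C')(V) = Add(Mul(V, Rational(-1, 3)), Mul(V, Rational(-1, 2))) = Add(Mul(Rational(-1, 3), V), Mul(Rational(-1, 2), V)) = Mul(Rational(-5, 6), V))
G = Rational(8639, 9) (G = Mul(Rational(1, 9), Add(8500, 139)) = Mul(Rational(1, 9), 8639) = Rational(8639, 9) ≈ 959.89)
Function('J')(y) = Rational(625, 9) (Function('J')(y) = Pow(Add(-5, Mul(Rational(-5, 6), 4)), 2) = Pow(Add(-5, Rational(-10, 3)), 2) = Pow(Rational(-25, 3), 2) = Rational(625, 9))
Add(Mul(-92, Pow(4981, -1)), Mul(G, Pow(Function('J')(63), -1))) = Add(Mul(-92, Pow(4981, -1)), Mul(Rational(8639, 9), Pow(Rational(625, 9), -1))) = Add(Mul(-92, Rational(1, 4981)), Mul(Rational(8639, 9), Rational(9, 625))) = Add(Rational(-92, 4981), Rational(8639, 625)) = Rational(42973359, 3113125)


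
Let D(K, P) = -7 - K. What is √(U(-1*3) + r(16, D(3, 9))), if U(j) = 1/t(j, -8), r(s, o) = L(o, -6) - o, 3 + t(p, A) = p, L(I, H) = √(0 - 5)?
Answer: √(354 + 36*I*√5)/6 ≈ 3.1558 + 0.35428*I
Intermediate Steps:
L(I, H) = I*√5 (L(I, H) = √(-5) = I*√5)
t(p, A) = -3 + p
r(s, o) = -o + I*√5 (r(s, o) = I*√5 - o = -o + I*√5)
U(j) = 1/(-3 + j)
√(U(-1*3) + r(16, D(3, 9))) = √(1/(-3 - 1*3) + (-(-7 - 1*3) + I*√5)) = √(1/(-3 - 3) + (-(-7 - 3) + I*√5)) = √(1/(-6) + (-1*(-10) + I*√5)) = √(-⅙ + (10 + I*√5)) = √(59/6 + I*√5)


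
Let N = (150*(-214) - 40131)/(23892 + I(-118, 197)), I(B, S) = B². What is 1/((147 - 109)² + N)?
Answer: 37816/54534073 ≈ 0.00069344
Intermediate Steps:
N = -72231/37816 (N = (150*(-214) - 40131)/(23892 + (-118)²) = (-32100 - 40131)/(23892 + 13924) = -72231/37816 ≈ -1.9101)
1/((147 - 109)² + N) = 1/((147 - 109)² - 72231/37816) = 1/(38² - 72231/37816) = 1/(1444 - 72231/37816) = 1/(54534073/37816) = 37816/54534073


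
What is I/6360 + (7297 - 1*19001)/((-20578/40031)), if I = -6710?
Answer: 148983354113/6543804 ≈ 22767.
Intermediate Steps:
I/6360 + (7297 - 1*19001)/((-20578/40031)) = -6710/6360 + (7297 - 1*19001)/((-20578/40031)) = -6710*1/6360 + (7297 - 19001)/((-20578*1/40031)) = -671/636 - 11704/(-20578/40031) = -671/636 - 11704*(-40031/20578) = -671/636 + 234261412/10289 = 148983354113/6543804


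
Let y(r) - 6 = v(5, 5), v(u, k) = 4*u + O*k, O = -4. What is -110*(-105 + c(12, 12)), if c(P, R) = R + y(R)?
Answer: 9570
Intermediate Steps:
v(u, k) = -4*k + 4*u (v(u, k) = 4*u - 4*k = -4*k + 4*u)
y(r) = 6 (y(r) = 6 + (-4*5 + 4*5) = 6 + (-20 + 20) = 6 + 0 = 6)
c(P, R) = 6 + R (c(P, R) = R + 6 = 6 + R)
-110*(-105 + c(12, 12)) = -110*(-105 + (6 + 12)) = -110*(-105 + 18) = -110*(-87) = 9570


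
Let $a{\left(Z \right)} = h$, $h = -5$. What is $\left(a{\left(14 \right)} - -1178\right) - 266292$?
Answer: $-265119$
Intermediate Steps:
$a{\left(Z \right)} = -5$
$\left(a{\left(14 \right)} - -1178\right) - 266292 = \left(-5 - -1178\right) - 266292 = \left(-5 + 1178\right) - 266292 = 1173 - 266292 = -265119$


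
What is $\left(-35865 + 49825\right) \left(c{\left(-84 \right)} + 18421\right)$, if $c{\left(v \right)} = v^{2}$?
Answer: $355658920$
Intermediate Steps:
$\left(-35865 + 49825\right) \left(c{\left(-84 \right)} + 18421\right) = \left(-35865 + 49825\right) \left(\left(-84\right)^{2} + 18421\right) = 13960 \left(7056 + 18421\right) = 13960 \cdot 25477 = 355658920$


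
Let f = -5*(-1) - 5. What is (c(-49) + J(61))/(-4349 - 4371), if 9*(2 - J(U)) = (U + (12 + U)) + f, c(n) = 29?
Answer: -29/15696 ≈ -0.0018476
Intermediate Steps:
f = 0 (f = 5 - 5 = 0)
J(U) = ⅔ - 2*U/9 (J(U) = 2 - ((U + (12 + U)) + 0)/9 = 2 - ((12 + 2*U) + 0)/9 = 2 - (12 + 2*U)/9 = 2 + (-4/3 - 2*U/9) = ⅔ - 2*U/9)
(c(-49) + J(61))/(-4349 - 4371) = (29 + (⅔ - 2/9*61))/(-4349 - 4371) = (29 + (⅔ - 122/9))/(-8720) = (29 - 116/9)*(-1/8720) = (145/9)*(-1/8720) = -29/15696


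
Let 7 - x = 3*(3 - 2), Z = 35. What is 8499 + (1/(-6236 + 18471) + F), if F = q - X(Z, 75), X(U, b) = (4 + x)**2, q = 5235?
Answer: 167252451/12235 ≈ 13670.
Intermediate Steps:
x = 4 (x = 7 - 3*(3 - 2) = 7 - 3 = 4)
X(U, b) = 64 (X(U, b) = (4 + 4)**2 = 8**2 = 64)
F = 5171 (F = 5235 - 1*64 = 5235 - 64 = 5171)
8499 + (1/(-6236 + 18471) + F) = 8499 + (1/(-6236 + 18471) + 5171) = 8499 + (1/12235 + 5171) = 8499 + 63267186/12235 = 167252451/12235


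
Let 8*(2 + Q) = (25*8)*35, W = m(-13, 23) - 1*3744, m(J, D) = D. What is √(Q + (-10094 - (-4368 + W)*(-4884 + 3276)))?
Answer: 11*I*√107573 ≈ 3607.8*I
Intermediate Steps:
W = -3721 (W = 23 - 1*3744 = 23 - 3744 = -3721)
Q = 873 (Q = -2 + ((25*8)*35)/8 = -2 + (200*35)/8 = -2 + (⅛)*7000 = -2 + 875 = 873)
√(Q + (-10094 - (-4368 + W)*(-4884 + 3276))) = √(873 + (-10094 - (-4368 - 3721)*(-4884 + 3276))) = √(873 + (-10094 - (-8089)*(-1608))) = √(873 + (-10094 - 1*13007112)) = √(873 + (-10094 - 13007112)) = √(873 - 13017206) = √(-13016333) = 11*I*√107573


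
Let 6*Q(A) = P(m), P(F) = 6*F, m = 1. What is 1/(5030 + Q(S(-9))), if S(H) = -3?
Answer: 1/5031 ≈ 0.00019877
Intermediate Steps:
Q(A) = 1 (Q(A) = (6*1)/6 = (⅙)*6 = 1)
1/(5030 + Q(S(-9))) = 1/(5030 + 1) = 1/5031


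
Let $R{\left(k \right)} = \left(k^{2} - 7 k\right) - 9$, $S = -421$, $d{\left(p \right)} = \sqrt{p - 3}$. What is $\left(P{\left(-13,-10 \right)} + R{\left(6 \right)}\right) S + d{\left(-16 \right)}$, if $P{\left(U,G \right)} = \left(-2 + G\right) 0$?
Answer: $6315 + i \sqrt{19} \approx 6315.0 + 4.3589 i$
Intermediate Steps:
$d{\left(p \right)} = \sqrt{-3 + p}$
$R{\left(k \right)} = -9 + k^{2} - 7 k$
$P{\left(U,G \right)} = 0$
$\left(P{\left(-13,-10 \right)} + R{\left(6 \right)}\right) S + d{\left(-16 \right)} = \left(0 - \left(51 - 36\right)\right) \left(-421\right) + \sqrt{-3 - 16} = \left(0 - 15\right) \left(-421\right) + \sqrt{-19} = \left(0 - 15\right) \left(-421\right) + i \sqrt{19} = \left(-15\right) \left(-421\right) + i \sqrt{19} = 6315 + i \sqrt{19}$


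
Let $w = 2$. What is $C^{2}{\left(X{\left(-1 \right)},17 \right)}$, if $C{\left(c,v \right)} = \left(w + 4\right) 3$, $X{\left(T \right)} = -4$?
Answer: $324$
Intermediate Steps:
$C{\left(c,v \right)} = 18$ ($C{\left(c,v \right)} = \left(2 + 4\right) 3 = 6 \cdot 3 = 18$)
$C^{2}{\left(X{\left(-1 \right)},17 \right)} = 18^{2} = 324$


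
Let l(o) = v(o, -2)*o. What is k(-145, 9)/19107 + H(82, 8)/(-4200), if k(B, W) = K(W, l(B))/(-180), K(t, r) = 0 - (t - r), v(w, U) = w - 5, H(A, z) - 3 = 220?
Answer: -4768151/80249400 ≈ -0.059417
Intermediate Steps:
H(A, z) = 223 (H(A, z) = 3 + 220 = 223)
v(w, U) = -5 + w
l(o) = o*(-5 + o) (l(o) = (-5 + o)*o = o*(-5 + o))
K(t, r) = r - t (K(t, r) = 0 + (r - t) = r - t)
k(B, W) = W/180 - B*(-5 + B)/180 (k(B, W) = (B*(-5 + B) - W)/(-180) = (-W + B*(-5 + B))*(-1/180) = W/180 - B*(-5 + B)/180)
k(-145, 9)/19107 + H(82, 8)/(-4200) = ((1/180)*9 - 1/180*(-145)*(-5 - 145))/19107 + 223/(-4200) = (1/20 - 1/180*(-145)*(-150))*(1/19107) + 223*(-1/4200) = (1/20 - 725/6)*(1/19107) - 223/4200 = -7247/60*1/19107 - 223/4200 = -7247/1146420 - 223/4200 = -4768151/80249400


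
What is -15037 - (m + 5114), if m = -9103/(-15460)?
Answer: -311543563/15460 ≈ -20152.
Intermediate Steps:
m = 9103/15460 (m = -9103*(-1/15460) = 9103/15460 ≈ 0.58881)
-15037 - (m + 5114) = -15037 - (9103/15460 + 5114) = -15037 - 1*79071543/15460 = -15037 - 79071543/15460 = -311543563/15460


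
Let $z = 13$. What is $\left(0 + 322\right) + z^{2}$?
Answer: $491$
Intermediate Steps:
$\left(0 + 322\right) + z^{2} = \left(0 + 322\right) + 13^{2} = 322 + 169 = 491$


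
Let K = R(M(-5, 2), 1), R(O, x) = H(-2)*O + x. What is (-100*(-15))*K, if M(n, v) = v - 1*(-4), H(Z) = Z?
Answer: -16500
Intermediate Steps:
M(n, v) = 4 + v (M(n, v) = v + 4 = 4 + v)
R(O, x) = x - 2*O (R(O, x) = -2*O + x = x - 2*O)
K = -11 (K = 1 - 2*(4 + 2) = 1 - 2*6 = 1 - 12 = -11)
(-100*(-15))*K = -100*(-15)*(-11) = 1500*(-11) = -16500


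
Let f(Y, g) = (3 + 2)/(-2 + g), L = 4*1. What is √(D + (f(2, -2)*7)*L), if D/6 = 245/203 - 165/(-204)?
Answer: I*√22268810/986 ≈ 4.786*I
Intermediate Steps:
L = 4
D = 11925/986 (D = 6*(245/203 - 165/(-204)) = 6*(245*(1/203) - 165*(-1/204)) = 6*(35/29 + 55/68) = 6*(3975/1972) = 11925/986 ≈ 12.094)
f(Y, g) = 5/(-2 + g)
√(D + (f(2, -2)*7)*L) = √(11925/986 + ((5/(-2 - 2))*7)*4) = √(11925/986 + ((5/(-4))*7)*4) = √(11925/986 + ((5*(-¼))*7)*4) = √(11925/986 - 5/4*7*4) = √(11925/986 - 35/4*4) = √(11925/986 - 35) = √(-22585/986) = I*√22268810/986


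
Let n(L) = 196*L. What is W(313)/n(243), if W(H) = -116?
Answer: -29/11907 ≈ -0.0024355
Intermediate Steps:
W(313)/n(243) = -116/(196*243) = -116/47628 = -116*1/47628 = -29/11907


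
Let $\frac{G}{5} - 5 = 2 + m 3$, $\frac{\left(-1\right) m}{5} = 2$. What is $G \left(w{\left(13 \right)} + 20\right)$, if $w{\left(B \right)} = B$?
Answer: $-3795$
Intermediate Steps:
$m = -10$ ($m = \left(-5\right) 2 = -10$)
$G = -115$ ($G = 25 + 5 \left(2 - 30\right) = 25 + 5 \left(-28\right) = 25 - 140 = -115$)
$G \left(w{\left(13 \right)} + 20\right) = - 115 \left(13 + 20\right) = \left(-115\right) 33 = -3795$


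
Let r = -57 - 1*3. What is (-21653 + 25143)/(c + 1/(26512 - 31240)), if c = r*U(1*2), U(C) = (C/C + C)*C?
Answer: -16500720/1702081 ≈ -9.6944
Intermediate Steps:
U(C) = C*(1 + C) (U(C) = (1 + C)*C = C*(1 + C))
r = -60 (r = -57 - 3 = -60)
c = -360 (c = -60*1*2*(1 + 1*2) = -120*(1 + 2) = -120*3 = -60*6 = -360)
(-21653 + 25143)/(c + 1/(26512 - 31240)) = (-21653 + 25143)/(-360 + 1/(26512 - 31240)) = 3490/(-360 + 1/(-4728)) = 3490/(-360 - 1/4728) = 3490/(-1702081/4728) = 3490*(-4728/1702081) = -16500720/1702081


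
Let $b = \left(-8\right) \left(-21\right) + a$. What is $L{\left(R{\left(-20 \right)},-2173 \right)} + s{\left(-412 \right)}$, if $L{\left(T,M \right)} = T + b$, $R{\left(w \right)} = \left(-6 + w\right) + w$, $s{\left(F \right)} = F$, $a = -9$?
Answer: $-299$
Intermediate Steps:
$b = 159$ ($b = \left(-8\right) \left(-21\right) - 9 = 168 - 9 = 159$)
$R{\left(w \right)} = -6 + 2 w$
$L{\left(T,M \right)} = 159 + T$ ($L{\left(T,M \right)} = T + 159 = 159 + T$)
$L{\left(R{\left(-20 \right)},-2173 \right)} + s{\left(-412 \right)} = \left(159 + \left(-6 + 2 \left(-20\right)\right)\right) - 412 = \left(159 - 46\right) - 412 = 113 - 412 = -299$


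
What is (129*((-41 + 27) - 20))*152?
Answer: -666672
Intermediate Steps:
(129*((-41 + 27) - 20))*152 = (129*(-14 - 20))*152 = (129*(-34))*152 = -4386*152 = -666672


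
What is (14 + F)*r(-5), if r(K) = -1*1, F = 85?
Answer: -99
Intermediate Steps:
r(K) = -1
(14 + F)*r(-5) = (14 + 85)*(-1) = 99*(-1) = -99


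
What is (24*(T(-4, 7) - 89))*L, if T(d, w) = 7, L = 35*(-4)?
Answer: 275520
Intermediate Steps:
L = -140
(24*(T(-4, 7) - 89))*L = (24*(7 - 89))*(-140) = (24*(-82))*(-140) = -1968*(-140) = 275520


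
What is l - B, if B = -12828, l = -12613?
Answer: 215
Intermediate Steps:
l - B = -12613 - 1*(-12828) = -12613 + 12828 = 215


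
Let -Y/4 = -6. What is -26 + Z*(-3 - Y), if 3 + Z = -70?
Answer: 1945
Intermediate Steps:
Z = -73 (Z = -3 - 70 = -73)
Y = 24 (Y = -4*(-6) = 24)
-26 + Z*(-3 - Y) = -26 - 73*(-3 - 1*24) = -26 - 73*(-3 - 24) = -26 - 73*(-27) = -26 + 1971 = 1945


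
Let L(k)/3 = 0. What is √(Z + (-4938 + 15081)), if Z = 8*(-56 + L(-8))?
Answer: √9695 ≈ 98.463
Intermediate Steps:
L(k) = 0 (L(k) = 3*0 = 0)
Z = -448 (Z = 8*(-56 + 0) = 8*(-56) = -448)
√(Z + (-4938 + 15081)) = √(-448 + (-4938 + 15081)) = √(-448 + 10143) = √9695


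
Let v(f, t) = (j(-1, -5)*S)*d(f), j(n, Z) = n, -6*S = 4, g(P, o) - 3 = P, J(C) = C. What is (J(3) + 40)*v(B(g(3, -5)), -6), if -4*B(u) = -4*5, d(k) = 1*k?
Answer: 430/3 ≈ 143.33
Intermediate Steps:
g(P, o) = 3 + P
S = -2/3 (S = -1/6*4 = -2/3 ≈ -0.66667)
d(k) = k
B(u) = 5 (B(u) = -(-1)*5 = -1/4*(-20) = 5)
v(f, t) = 2*f/3 (v(f, t) = (-1*(-2/3))*f = 2*f/3)
(J(3) + 40)*v(B(g(3, -5)), -6) = (3 + 40)*((2/3)*5) = 43*(10/3) = 430/3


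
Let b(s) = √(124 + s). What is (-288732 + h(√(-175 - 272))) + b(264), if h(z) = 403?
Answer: -288329 + 2*√97 ≈ -2.8831e+5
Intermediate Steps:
(-288732 + h(√(-175 - 272))) + b(264) = (-288732 + 403) + √(124 + 264) = -288329 + √388 = -288329 + 2*√97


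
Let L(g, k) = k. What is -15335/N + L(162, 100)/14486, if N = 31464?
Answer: -109498205/227893752 ≈ -0.48048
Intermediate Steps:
-15335/N + L(162, 100)/14486 = -15335/31464 + 100/14486 = -15335*1/31464 + 100*(1/14486) = -15335/31464 + 50/7243 = -109498205/227893752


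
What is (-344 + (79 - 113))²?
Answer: 142884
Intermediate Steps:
(-344 + (79 - 113))² = (-344 - 34)² = (-378)² = 142884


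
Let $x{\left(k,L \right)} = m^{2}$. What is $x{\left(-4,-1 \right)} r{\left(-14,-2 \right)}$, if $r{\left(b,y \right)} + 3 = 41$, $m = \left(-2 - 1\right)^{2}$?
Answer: $3078$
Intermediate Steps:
$m = 9$ ($m = \left(-3\right)^{2} = 9$)
$r{\left(b,y \right)} = 38$ ($r{\left(b,y \right)} = -3 + 41 = 38$)
$x{\left(k,L \right)} = 81$ ($x{\left(k,L \right)} = 9^{2} = 81$)
$x{\left(-4,-1 \right)} r{\left(-14,-2 \right)} = 81 \cdot 38 = 3078$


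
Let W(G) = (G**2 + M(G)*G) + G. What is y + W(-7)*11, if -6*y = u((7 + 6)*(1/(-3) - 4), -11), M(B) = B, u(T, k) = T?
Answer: 18187/18 ≈ 1010.4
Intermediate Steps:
y = 169/18 (y = -(7 + 6)*(1/(-3) - 4)/6 = -13*(-1/3 - 4)/6 = -13*(-13)/(6*3) = -1/6*(-169/3) = 169/18 ≈ 9.3889)
W(G) = G + 2*G**2 (W(G) = (G**2 + G*G) + G = (G**2 + G**2) + G = 2*G**2 + G = G + 2*G**2)
y + W(-7)*11 = 169/18 - 7*(1 + 2*(-7))*11 = 169/18 - 7*(1 - 14)*11 = 169/18 - 7*(-13)*11 = 169/18 + 91*11 = 169/18 + 1001 = 18187/18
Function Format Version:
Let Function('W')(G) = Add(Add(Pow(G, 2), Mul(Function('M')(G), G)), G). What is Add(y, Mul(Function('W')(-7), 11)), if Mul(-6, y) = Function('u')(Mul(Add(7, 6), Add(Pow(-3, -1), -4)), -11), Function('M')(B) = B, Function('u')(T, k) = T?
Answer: Rational(18187, 18) ≈ 1010.4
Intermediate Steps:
y = Rational(169, 18) (y = Mul(Rational(-1, 6), Mul(Add(7, 6), Add(Pow(-3, -1), -4))) = Mul(Rational(-1, 6), Mul(13, Add(Rational(-1, 3), -4))) = Mul(Rational(-1, 6), Mul(13, Rational(-13, 3))) = Mul(Rational(-1, 6), Rational(-169, 3)) = Rational(169, 18) ≈ 9.3889)
Function('W')(G) = Add(G, Mul(2, Pow(G, 2))) (Function('W')(G) = Add(Add(Pow(G, 2), Mul(G, G)), G) = Add(Add(Pow(G, 2), Pow(G, 2)), G) = Add(Mul(2, Pow(G, 2)), G) = Add(G, Mul(2, Pow(G, 2))))
Add(y, Mul(Function('W')(-7), 11)) = Add(Rational(169, 18), Mul(Mul(-7, Add(1, Mul(2, -7))), 11)) = Add(Rational(169, 18), Mul(Mul(-7, Add(1, -14)), 11)) = Add(Rational(169, 18), Mul(Mul(-7, -13), 11)) = Add(Rational(169, 18), Mul(91, 11)) = Add(Rational(169, 18), 1001) = Rational(18187, 18)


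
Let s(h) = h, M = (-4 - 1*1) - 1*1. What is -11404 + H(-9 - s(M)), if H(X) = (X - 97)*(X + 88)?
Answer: -19904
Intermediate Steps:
M = -6 (M = (-4 - 1) - 1 = -5 - 1 = -6)
H(X) = (-97 + X)*(88 + X)
-11404 + H(-9 - s(M)) = -11404 + (-8536 + (-9 - 1*(-6))² - 9*(-9 - 1*(-6))) = -11404 + (-8536 + (-9 + 6)² - 9*(-9 + 6)) = -11404 + (-8536 + (-3)² - 9*(-3)) = -11404 + (-8536 + 9 + 27) = -11404 - 8500 = -19904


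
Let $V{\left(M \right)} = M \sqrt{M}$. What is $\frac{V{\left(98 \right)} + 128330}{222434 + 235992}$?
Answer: $\frac{64165}{229213} + \frac{343 \sqrt{2}}{229213} \approx 0.28205$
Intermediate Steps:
$V{\left(M \right)} = M^{\frac{3}{2}}$
$\frac{V{\left(98 \right)} + 128330}{222434 + 235992} = \frac{98^{\frac{3}{2}} + 128330}{222434 + 235992} = \frac{686 \sqrt{2} + 128330}{458426} = \left(128330 + 686 \sqrt{2}\right) \frac{1}{458426} = \frac{64165}{229213} + \frac{343 \sqrt{2}}{229213}$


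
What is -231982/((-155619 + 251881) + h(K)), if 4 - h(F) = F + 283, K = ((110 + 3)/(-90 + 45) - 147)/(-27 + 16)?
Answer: -114831090/47504857 ≈ -2.4172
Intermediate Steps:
K = 6728/495 (K = (113/(-45) - 147)/(-11) = (113*(-1/45) - 147)*(-1/11) = (-113/45 - 147)*(-1/11) = -6728/45*(-1/11) = 6728/495 ≈ 13.592)
h(F) = -279 - F (h(F) = 4 - (F + 283) = 4 - (283 + F) = 4 + (-283 - F) = -279 - F)
-231982/((-155619 + 251881) + h(K)) = -231982/((-155619 + 251881) + (-279 - 1*6728/495)) = -231982/(96262 + (-279 - 6728/495)) = -231982/(96262 - 144833/495) = -231982/47504857/495 = -231982*495/47504857 = -114831090/47504857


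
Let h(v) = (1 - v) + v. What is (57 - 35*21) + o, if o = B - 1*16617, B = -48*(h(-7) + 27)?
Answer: -18639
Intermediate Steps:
h(v) = 1
B = -1344 (B = -48*(1 + 27) = -48*28 = -1344)
o = -17961 (o = -1344 - 1*16617 = -1344 - 16617 = -17961)
(57 - 35*21) + o = (57 - 35*21) - 17961 = (57 - 735) - 17961 = -678 - 17961 = -18639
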